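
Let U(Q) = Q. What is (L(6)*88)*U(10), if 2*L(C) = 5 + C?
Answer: 4840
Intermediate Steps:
L(C) = 5/2 + C/2 (L(C) = (5 + C)/2 = 5/2 + C/2)
(L(6)*88)*U(10) = ((5/2 + (½)*6)*88)*10 = ((5/2 + 3)*88)*10 = ((11/2)*88)*10 = 484*10 = 4840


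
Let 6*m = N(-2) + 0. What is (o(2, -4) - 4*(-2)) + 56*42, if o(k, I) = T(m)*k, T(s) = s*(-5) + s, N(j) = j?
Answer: 7088/3 ≈ 2362.7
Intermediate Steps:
m = -⅓ (m = (-2 + 0)/6 = (⅙)*(-2) = -⅓ ≈ -0.33333)
T(s) = -4*s (T(s) = -5*s + s = -4*s)
o(k, I) = 4*k/3 (o(k, I) = (-4*(-⅓))*k = 4*k/3)
(o(2, -4) - 4*(-2)) + 56*42 = ((4/3)*2 - 4*(-2)) + 56*42 = (8/3 + 8) + 2352 = 32/3 + 2352 = 7088/3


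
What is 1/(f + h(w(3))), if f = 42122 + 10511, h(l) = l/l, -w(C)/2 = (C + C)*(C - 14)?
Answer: 1/52634 ≈ 1.8999e-5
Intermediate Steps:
w(C) = -4*C*(-14 + C) (w(C) = -2*(C + C)*(C - 14) = -2*2*C*(-14 + C) = -4*C*(-14 + C))
h(l) = 1
f = 52633
1/(f + h(w(3))) = 1/(52633 + 1) = 1/52634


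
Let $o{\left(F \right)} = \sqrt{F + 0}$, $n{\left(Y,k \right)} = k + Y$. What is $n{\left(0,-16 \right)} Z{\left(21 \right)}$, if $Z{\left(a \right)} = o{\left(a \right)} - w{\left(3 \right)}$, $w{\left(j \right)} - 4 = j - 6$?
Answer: $16 - 16 \sqrt{21} \approx -57.321$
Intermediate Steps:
$n{\left(Y,k \right)} = Y + k$
$w{\left(j \right)} = -2 + j$ ($w{\left(j \right)} = 4 + \left(j - 6\right) = 4 + \left(-6 + j\right) = -2 + j$)
$o{\left(F \right)} = \sqrt{F}$
$Z{\left(a \right)} = -1 + \sqrt{a}$ ($Z{\left(a \right)} = \sqrt{a} - \left(-2 + 3\right) = \sqrt{a} - 1 = -1 + \sqrt{a}$)
$n{\left(0,-16 \right)} Z{\left(21 \right)} = \left(0 - 16\right) \left(-1 + \sqrt{21}\right) = - 16 \left(-1 + \sqrt{21}\right) = 16 - 16 \sqrt{21}$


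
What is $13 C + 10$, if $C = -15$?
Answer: $-185$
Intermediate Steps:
$13 C + 10 = 13 \left(-15\right) + 10 = -195 + 10 = -185$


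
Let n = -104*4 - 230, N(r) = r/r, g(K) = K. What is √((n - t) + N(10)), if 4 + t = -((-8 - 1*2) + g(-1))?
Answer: 2*I*√163 ≈ 25.534*I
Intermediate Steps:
N(r) = 1
t = 7 (t = -4 - ((-8 - 1*2) - 1) = -4 - ((-8 - 2) - 1) = -4 - (-10 - 1) = -4 - 1*(-11) = -4 + 11 = 7)
n = -646 (n = -416 - 230 = -646)
√((n - t) + N(10)) = √((-646 - 1*7) + 1) = √((-646 - 7) + 1) = √(-653 + 1) = √(-652) = 2*I*√163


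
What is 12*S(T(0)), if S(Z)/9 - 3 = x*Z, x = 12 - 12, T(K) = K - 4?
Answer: 324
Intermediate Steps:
T(K) = -4 + K
x = 0
S(Z) = 27 (S(Z) = 27 + 9*(0*Z) = 27 + 9*0 = 27 + 0 = 27)
12*S(T(0)) = 12*27 = 324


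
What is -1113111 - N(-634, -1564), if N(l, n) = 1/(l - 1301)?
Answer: -2153869784/1935 ≈ -1.1131e+6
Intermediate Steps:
N(l, n) = 1/(-1301 + l)
-1113111 - N(-634, -1564) = -1113111 - 1/(-1301 - 634) = -1113111 - 1/(-1935) = -1113111 - 1*(-1/1935) = -1113111 + 1/1935 = -2153869784/1935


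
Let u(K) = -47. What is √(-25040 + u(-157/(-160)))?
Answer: I*√25087 ≈ 158.39*I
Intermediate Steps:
√(-25040 + u(-157/(-160))) = √(-25040 - 47) = √(-25087) = I*√25087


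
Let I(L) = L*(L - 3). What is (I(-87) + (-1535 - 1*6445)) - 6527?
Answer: -6677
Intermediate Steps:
I(L) = L*(-3 + L)
(I(-87) + (-1535 - 1*6445)) - 6527 = (-87*(-3 - 87) + (-1535 - 1*6445)) - 6527 = (-87*(-90) + (-1535 - 6445)) - 6527 = (7830 - 7980) - 6527 = -150 - 6527 = -6677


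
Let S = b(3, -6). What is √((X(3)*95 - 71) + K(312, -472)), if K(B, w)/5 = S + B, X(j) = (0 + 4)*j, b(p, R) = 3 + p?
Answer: √2659 ≈ 51.565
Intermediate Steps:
X(j) = 4*j
S = 6 (S = 3 + 3 = 6)
K(B, w) = 30 + 5*B (K(B, w) = 5*(6 + B) = 30 + 5*B)
√((X(3)*95 - 71) + K(312, -472)) = √(((4*3)*95 - 71) + (30 + 5*312)) = √((12*95 - 71) + (30 + 1560)) = √((1140 - 71) + 1590) = √(1069 + 1590) = √2659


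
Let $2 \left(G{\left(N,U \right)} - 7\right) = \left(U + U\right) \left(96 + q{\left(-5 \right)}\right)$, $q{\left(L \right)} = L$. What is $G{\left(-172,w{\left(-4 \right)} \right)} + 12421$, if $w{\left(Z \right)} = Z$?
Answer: $12064$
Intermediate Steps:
$G{\left(N,U \right)} = 7 + 91 U$ ($G{\left(N,U \right)} = 7 + \frac{\left(U + U\right) \left(96 - 5\right)}{2} = 7 + \frac{2 U 91}{2} = 7 + \frac{182 U}{2} = 7 + 91 U$)
$G{\left(-172,w{\left(-4 \right)} \right)} + 12421 = \left(7 + 91 \left(-4\right)\right) + 12421 = \left(7 - 364\right) + 12421 = -357 + 12421 = 12064$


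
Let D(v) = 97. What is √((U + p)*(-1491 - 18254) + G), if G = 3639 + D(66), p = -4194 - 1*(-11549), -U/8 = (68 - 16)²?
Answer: √281903101 ≈ 16790.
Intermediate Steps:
U = -21632 (U = -8*(68 - 16)² = -8*52² = -8*2704 = -21632)
p = 7355 (p = -4194 + 11549 = 7355)
G = 3736 (G = 3639 + 97 = 3736)
√((U + p)*(-1491 - 18254) + G) = √((-21632 + 7355)*(-1491 - 18254) + 3736) = √(-14277*(-19745) + 3736) = √(281899365 + 3736) = √281903101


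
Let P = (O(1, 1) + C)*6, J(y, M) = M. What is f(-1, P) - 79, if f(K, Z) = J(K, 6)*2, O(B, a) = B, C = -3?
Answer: -67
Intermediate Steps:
P = -12 (P = (1 - 3)*6 = -2*6 = -12)
f(K, Z) = 12 (f(K, Z) = 6*2 = 12)
f(-1, P) - 79 = 12 - 79 = -67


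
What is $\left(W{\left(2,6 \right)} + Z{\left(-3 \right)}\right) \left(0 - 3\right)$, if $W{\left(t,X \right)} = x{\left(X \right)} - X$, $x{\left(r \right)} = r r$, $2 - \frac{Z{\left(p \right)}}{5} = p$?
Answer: $-165$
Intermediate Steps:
$Z{\left(p \right)} = 10 - 5 p$
$x{\left(r \right)} = r^{2}$
$W{\left(t,X \right)} = X^{2} - X$
$\left(W{\left(2,6 \right)} + Z{\left(-3 \right)}\right) \left(0 - 3\right) = \left(6 \left(-1 + 6\right) + \left(10 - -15\right)\right) \left(0 - 3\right) = \left(6 \cdot 5 + \left(10 + 15\right)\right) \left(-3\right) = \left(30 + 25\right) \left(-3\right) = 55 \left(-3\right) = -165$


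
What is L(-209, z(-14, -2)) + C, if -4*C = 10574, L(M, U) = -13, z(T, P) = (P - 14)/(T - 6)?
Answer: -5313/2 ≈ -2656.5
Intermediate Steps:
z(T, P) = (-14 + P)/(-6 + T)
C = -5287/2 (C = -¼*10574 = -5287/2 ≈ -2643.5)
L(-209, z(-14, -2)) + C = -13 - 5287/2 = -5313/2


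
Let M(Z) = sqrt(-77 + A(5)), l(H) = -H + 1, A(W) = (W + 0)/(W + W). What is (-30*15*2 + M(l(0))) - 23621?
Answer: -24521 + 3*I*sqrt(34)/2 ≈ -24521.0 + 8.7464*I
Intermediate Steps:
A(W) = 1/2 (A(W) = W/((2*W)) = W*(1/(2*W)) = 1/2)
l(H) = 1 - H
M(Z) = 3*I*sqrt(34)/2 (M(Z) = sqrt(-77 + 1/2) = sqrt(-153/2) = 3*I*sqrt(34)/2)
(-30*15*2 + M(l(0))) - 23621 = (-30*15*2 + 3*I*sqrt(34)/2) - 23621 = (-450*2 + 3*I*sqrt(34)/2) - 23621 = (-900 + 3*I*sqrt(34)/2) - 23621 = -24521 + 3*I*sqrt(34)/2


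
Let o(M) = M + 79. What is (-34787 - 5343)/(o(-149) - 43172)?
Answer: 20065/21621 ≈ 0.92803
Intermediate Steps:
o(M) = 79 + M
(-34787 - 5343)/(o(-149) - 43172) = (-34787 - 5343)/((79 - 149) - 43172) = -40130/(-70 - 43172) = -40130/(-43242) = -40130*(-1/43242) = 20065/21621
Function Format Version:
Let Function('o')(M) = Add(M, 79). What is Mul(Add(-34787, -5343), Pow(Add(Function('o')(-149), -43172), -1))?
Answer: Rational(20065, 21621) ≈ 0.92803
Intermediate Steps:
Function('o')(M) = Add(79, M)
Mul(Add(-34787, -5343), Pow(Add(Function('o')(-149), -43172), -1)) = Mul(Add(-34787, -5343), Pow(Add(Add(79, -149), -43172), -1)) = Mul(-40130, Pow(Add(-70, -43172), -1)) = Mul(-40130, Pow(-43242, -1)) = Mul(-40130, Rational(-1, 43242)) = Rational(20065, 21621)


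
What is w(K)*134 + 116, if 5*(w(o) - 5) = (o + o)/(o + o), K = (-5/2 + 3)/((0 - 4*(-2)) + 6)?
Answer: 4064/5 ≈ 812.80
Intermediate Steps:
K = 1/28 (K = (-5*½ + 3)/((0 + 8) + 6) = (-5/2 + 3)/(8 + 6) = (½)/14 = (½)*(1/14) = 1/28 ≈ 0.035714)
w(o) = 26/5 (w(o) = 5 + ((o + o)/(o + o))/5 = 5 + ((2*o)/((2*o)))/5 = 5 + ((2*o)*(1/(2*o)))/5 = 5 + (⅕)*1 = 5 + ⅕ = 26/5)
w(K)*134 + 116 = (26/5)*134 + 116 = 3484/5 + 116 = 4064/5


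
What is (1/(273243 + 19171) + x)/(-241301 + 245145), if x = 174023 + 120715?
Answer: 86185517533/1124039416 ≈ 76.675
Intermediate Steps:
x = 294738
(1/(273243 + 19171) + x)/(-241301 + 245145) = (1/(273243 + 19171) + 294738)/(-241301 + 245145) = (1/292414 + 294738)/3844 = (1/292414 + 294738)*(1/3844) = (86185517533/292414)*(1/3844) = 86185517533/1124039416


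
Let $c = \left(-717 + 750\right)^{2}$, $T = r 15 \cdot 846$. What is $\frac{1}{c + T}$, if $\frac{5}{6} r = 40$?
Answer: $\frac{1}{610209} \approx 1.6388 \cdot 10^{-6}$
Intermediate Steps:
$r = 48$ ($r = \frac{6}{5} \cdot 40 = 48$)
$T = 609120$ ($T = 48 \cdot 15 \cdot 846 = 48 \cdot 12690 = 609120$)
$c = 1089$ ($c = 33^{2} = 1089$)
$\frac{1}{c + T} = \frac{1}{1089 + 609120} = \frac{1}{610209}$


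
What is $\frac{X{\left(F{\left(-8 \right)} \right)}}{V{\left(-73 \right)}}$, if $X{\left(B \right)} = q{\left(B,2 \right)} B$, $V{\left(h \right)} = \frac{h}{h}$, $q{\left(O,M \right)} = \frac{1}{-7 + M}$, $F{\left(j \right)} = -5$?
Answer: $1$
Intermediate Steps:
$V{\left(h \right)} = 1$
$X{\left(B \right)} = - \frac{B}{5}$ ($X{\left(B \right)} = \frac{B}{-7 + 2} = \frac{B}{-5} = - \frac{B}{5}$)
$\frac{X{\left(F{\left(-8 \right)} \right)}}{V{\left(-73 \right)}} = \frac{\left(- \frac{1}{5}\right) \left(-5\right)}{1} = 1 \cdot 1 = 1$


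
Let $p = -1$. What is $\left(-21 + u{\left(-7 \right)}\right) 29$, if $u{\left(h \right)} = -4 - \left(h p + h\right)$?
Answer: $-725$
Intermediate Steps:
$u{\left(h \right)} = -4$ ($u{\left(h \right)} = -4 - \left(h \left(-1\right) + h\right) = -4 - \left(- h + h\right) = -4 - 0 = -4 + 0 = -4$)
$\left(-21 + u{\left(-7 \right)}\right) 29 = \left(-21 - 4\right) 29 = \left(-25\right) 29 = -725$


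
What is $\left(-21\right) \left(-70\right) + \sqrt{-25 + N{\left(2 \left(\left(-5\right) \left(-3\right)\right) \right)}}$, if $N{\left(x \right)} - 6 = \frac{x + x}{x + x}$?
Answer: $1470 + 3 i \sqrt{2} \approx 1470.0 + 4.2426 i$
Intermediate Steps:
$N{\left(x \right)} = 7$ ($N{\left(x \right)} = 6 + \frac{x + x}{x + x} = 6 + \frac{2 x}{2 x} = 6 + 2 x \frac{1}{2 x} = 6 + 1 = 7$)
$\left(-21\right) \left(-70\right) + \sqrt{-25 + N{\left(2 \left(\left(-5\right) \left(-3\right)\right) \right)}} = \left(-21\right) \left(-70\right) + \sqrt{-25 + 7} = 1470 + \sqrt{-18} = 1470 + 3 i \sqrt{2}$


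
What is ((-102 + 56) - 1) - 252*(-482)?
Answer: 121417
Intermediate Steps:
((-102 + 56) - 1) - 252*(-482) = (-46 - 1) + 121464 = -47 + 121464 = 121417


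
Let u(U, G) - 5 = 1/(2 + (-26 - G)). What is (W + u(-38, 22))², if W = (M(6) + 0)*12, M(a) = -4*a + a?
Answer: 94225849/2116 ≈ 44530.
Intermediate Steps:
M(a) = -3*a
u(U, G) = 5 + 1/(-24 - G) (u(U, G) = 5 + 1/(2 + (-26 - G)) = 5 + 1/(-24 - G))
W = -216 (W = (-3*6 + 0)*12 = (-18 + 0)*12 = -18*12 = -216)
(W + u(-38, 22))² = (-216 + (119 + 5*22)/(24 + 22))² = (-216 + (119 + 110)/46)² = (-216 + (1/46)*229)² = (-216 + 229/46)² = (-9707/46)² = 94225849/2116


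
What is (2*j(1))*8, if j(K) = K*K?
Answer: 16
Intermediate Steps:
j(K) = K²
(2*j(1))*8 = (2*1²)*8 = (2*1)*8 = 2*8 = 16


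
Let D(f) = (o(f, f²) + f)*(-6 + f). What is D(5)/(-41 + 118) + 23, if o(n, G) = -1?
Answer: 1767/77 ≈ 22.948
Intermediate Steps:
D(f) = (-1 + f)*(-6 + f)
D(5)/(-41 + 118) + 23 = (6 + 5² - 7*5)/(-41 + 118) + 23 = (6 + 25 - 35)/77 + 23 = (1/77)*(-4) + 23 = -4/77 + 23 = 1767/77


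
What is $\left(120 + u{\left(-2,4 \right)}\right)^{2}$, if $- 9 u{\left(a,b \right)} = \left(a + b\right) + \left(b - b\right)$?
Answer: $\frac{1162084}{81} \approx 14347.0$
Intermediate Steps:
$u{\left(a,b \right)} = - \frac{a}{9} - \frac{b}{9}$ ($u{\left(a,b \right)} = - \frac{\left(a + b\right) + \left(b - b\right)}{9} = - \frac{\left(a + b\right) + 0}{9} = - \frac{a + b}{9} = - \frac{a}{9} - \frac{b}{9}$)
$\left(120 + u{\left(-2,4 \right)}\right)^{2} = \left(120 - \frac{2}{9}\right)^{2} = \left(\frac{1078}{9}\right)^{2} = \frac{1162084}{81}$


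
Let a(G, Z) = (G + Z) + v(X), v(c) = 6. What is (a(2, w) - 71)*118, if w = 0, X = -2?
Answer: -7434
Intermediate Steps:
a(G, Z) = 6 + G + Z (a(G, Z) = (G + Z) + 6 = 6 + G + Z)
(a(2, w) - 71)*118 = ((6 + 2 + 0) - 71)*118 = (8 - 71)*118 = -63*118 = -7434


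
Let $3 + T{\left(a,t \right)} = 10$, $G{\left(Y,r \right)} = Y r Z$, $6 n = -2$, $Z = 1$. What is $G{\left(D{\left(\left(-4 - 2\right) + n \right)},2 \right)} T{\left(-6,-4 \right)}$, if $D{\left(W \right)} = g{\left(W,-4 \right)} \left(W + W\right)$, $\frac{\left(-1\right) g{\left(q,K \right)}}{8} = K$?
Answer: $- \frac{17024}{3} \approx -5674.7$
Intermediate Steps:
$n = - \frac{1}{3}$ ($n = \frac{1}{6} \left(-2\right) = - \frac{1}{3} \approx -0.33333$)
$g{\left(q,K \right)} = - 8 K$
$D{\left(W \right)} = 64 W$ ($D{\left(W \right)} = \left(-8\right) \left(-4\right) \left(W + W\right) = 32 \cdot 2 W = 64 W$)
$G{\left(Y,r \right)} = Y r$ ($G{\left(Y,r \right)} = Y r 1 = Y r$)
$T{\left(a,t \right)} = 7$ ($T{\left(a,t \right)} = -3 + 10 = 7$)
$G{\left(D{\left(\left(-4 - 2\right) + n \right)},2 \right)} T{\left(-6,-4 \right)} = 64 \left(\left(-4 - 2\right) - \frac{1}{3}\right) 2 \cdot 7 = 64 \left(-6 - \frac{1}{3}\right) 2 \cdot 7 = 64 \left(- \frac{19}{3}\right) 2 \cdot 7 = \left(- \frac{1216}{3}\right) 2 \cdot 7 = \left(- \frac{2432}{3}\right) 7 = - \frac{17024}{3}$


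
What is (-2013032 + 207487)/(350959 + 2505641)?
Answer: -361109/571320 ≈ -0.63206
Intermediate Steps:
(-2013032 + 207487)/(350959 + 2505641) = -1805545/2856600 = -1805545*1/2856600 = -361109/571320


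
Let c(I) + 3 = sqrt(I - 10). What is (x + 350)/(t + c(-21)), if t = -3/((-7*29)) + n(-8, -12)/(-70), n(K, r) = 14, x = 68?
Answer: -685832455/21194632 - 215317025*I*sqrt(31)/21194632 ≈ -32.359 - 56.563*I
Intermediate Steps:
c(I) = -3 + sqrt(-10 + I) (c(I) = -3 + sqrt(I - 10) = -3 + sqrt(-10 + I))
t = -188/1015 (t = -3/((-7*29)) + 14/(-70) = -3/(-203) + 14*(-1/70) = -3*(-1/203) - 1/5 = 3/203 - 1/5 = -188/1015 ≈ -0.18522)
(x + 350)/(t + c(-21)) = (68 + 350)/(-188/1015 + (-3 + sqrt(-10 - 21))) = 418/(-188/1015 + (-3 + sqrt(-31))) = 418/(-188/1015 + (-3 + I*sqrt(31))) = 418/(-3233/1015 + I*sqrt(31))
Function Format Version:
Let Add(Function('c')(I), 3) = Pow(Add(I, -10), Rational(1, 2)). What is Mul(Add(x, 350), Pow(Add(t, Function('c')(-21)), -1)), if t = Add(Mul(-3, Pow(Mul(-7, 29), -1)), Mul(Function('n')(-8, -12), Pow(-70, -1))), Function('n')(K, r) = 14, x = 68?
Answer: Add(Rational(-685832455, 21194632), Mul(Rational(-215317025, 21194632), I, Pow(31, Rational(1, 2)))) ≈ Add(-32.359, Mul(-56.563, I))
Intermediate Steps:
Function('c')(I) = Add(-3, Pow(Add(-10, I), Rational(1, 2))) (Function('c')(I) = Add(-3, Pow(Add(I, -10), Rational(1, 2))) = Add(-3, Pow(Add(-10, I), Rational(1, 2))))
t = Rational(-188, 1015) (t = Add(Mul(-3, Pow(Mul(-7, 29), -1)), Mul(14, Pow(-70, -1))) = Add(Mul(-3, Pow(-203, -1)), Mul(14, Rational(-1, 70))) = Add(Mul(-3, Rational(-1, 203)), Rational(-1, 5)) = Add(Rational(3, 203), Rational(-1, 5)) = Rational(-188, 1015) ≈ -0.18522)
Mul(Add(x, 350), Pow(Add(t, Function('c')(-21)), -1)) = Mul(Add(68, 350), Pow(Add(Rational(-188, 1015), Add(-3, Pow(Add(-10, -21), Rational(1, 2)))), -1)) = Mul(418, Pow(Add(Rational(-188, 1015), Add(-3, Pow(-31, Rational(1, 2)))), -1)) = Mul(418, Pow(Add(Rational(-188, 1015), Add(-3, Mul(I, Pow(31, Rational(1, 2))))), -1)) = Mul(418, Pow(Add(Rational(-3233, 1015), Mul(I, Pow(31, Rational(1, 2)))), -1))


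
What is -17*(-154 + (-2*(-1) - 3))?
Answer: 2635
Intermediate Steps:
-17*(-154 + (-2*(-1) - 3)) = -17*(-154 + (2 - 3)) = -17*(-154 - 1) = -17*(-155) = 2635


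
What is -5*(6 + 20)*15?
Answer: -1950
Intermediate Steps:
-5*(6 + 20)*15 = -130*15 = -5*390 = -1950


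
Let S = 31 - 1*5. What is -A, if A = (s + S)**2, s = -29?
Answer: -9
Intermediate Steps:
S = 26 (S = 31 - 5 = 26)
A = 9 (A = (-29 + 26)**2 = (-3)**2 = 9)
-A = -1*9 = -9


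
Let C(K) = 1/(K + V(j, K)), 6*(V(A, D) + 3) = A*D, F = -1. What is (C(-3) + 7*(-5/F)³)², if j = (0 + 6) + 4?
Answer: 92621376/121 ≈ 7.6547e+5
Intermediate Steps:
j = 10 (j = 6 + 4 = 10)
V(A, D) = -3 + A*D/6 (V(A, D) = -3 + (A*D)/6 = -3 + A*D/6)
C(K) = 1/(-3 + 8*K/3) (C(K) = 1/(K + (-3 + (⅙)*10*K)) = 1/(K + (-3 + 5*K/3)) = 1/(-3 + 8*K/3))
(C(-3) + 7*(-5/F)³)² = (3/(-9 + 8*(-3)) + 7*(-5/(-1))³)² = (3/(-9 - 24) + 7*(-5*(-1))³)² = (3/(-33) + 7*5³)² = (3*(-1/33) + 7*125)² = (-1/11 + 875)² = (9624/11)² = 92621376/121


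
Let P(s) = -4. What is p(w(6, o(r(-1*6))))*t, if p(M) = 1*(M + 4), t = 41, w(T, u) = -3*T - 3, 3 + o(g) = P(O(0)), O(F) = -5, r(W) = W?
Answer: -697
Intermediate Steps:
o(g) = -7 (o(g) = -3 - 4 = -7)
w(T, u) = -3 - 3*T
p(M) = 4 + M (p(M) = 1*(4 + M) = 4 + M)
p(w(6, o(r(-1*6))))*t = (4 + (-3 - 3*6))*41 = (4 + (-3 - 18))*41 = (4 - 21)*41 = -17*41 = -697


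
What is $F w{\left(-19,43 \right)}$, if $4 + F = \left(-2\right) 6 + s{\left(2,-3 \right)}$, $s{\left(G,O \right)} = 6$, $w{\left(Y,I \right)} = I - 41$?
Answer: $-20$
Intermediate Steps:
$w{\left(Y,I \right)} = -41 + I$
$F = -10$ ($F = -4 + \left(\left(-2\right) 6 + 6\right) = -4 + \left(-12 + 6\right) = -4 - 6 = -10$)
$F w{\left(-19,43 \right)} = - 10 \left(-41 + 43\right) = \left(-10\right) 2 = -20$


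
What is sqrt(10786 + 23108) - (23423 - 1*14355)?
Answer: -9068 + 3*sqrt(3766) ≈ -8883.9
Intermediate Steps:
sqrt(10786 + 23108) - (23423 - 1*14355) = sqrt(33894) - (23423 - 14355) = 3*sqrt(3766) - 1*9068 = 3*sqrt(3766) - 9068 = -9068 + 3*sqrt(3766)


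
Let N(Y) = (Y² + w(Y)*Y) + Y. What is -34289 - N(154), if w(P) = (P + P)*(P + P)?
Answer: -14667215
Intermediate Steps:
w(P) = 4*P² (w(P) = (2*P)*(2*P) = 4*P²)
N(Y) = Y + Y² + 4*Y³ (N(Y) = (Y² + (4*Y²)*Y) + Y = (Y² + 4*Y³) + Y = Y + Y² + 4*Y³)
-34289 - N(154) = -34289 - 154*(1 + 154 + 4*154²) = -34289 - 154*(1 + 154 + 4*23716) = -34289 - 154*(1 + 154 + 94864) = -34289 - 154*95019 = -34289 - 1*14632926 = -34289 - 14632926 = -14667215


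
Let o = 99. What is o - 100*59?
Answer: -5801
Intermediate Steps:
o - 100*59 = 99 - 100*59 = 99 - 5900 = -5801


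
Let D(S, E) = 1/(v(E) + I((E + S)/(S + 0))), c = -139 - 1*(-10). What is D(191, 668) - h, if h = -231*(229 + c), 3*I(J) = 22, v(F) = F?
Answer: 46800603/2026 ≈ 23100.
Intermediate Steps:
c = -129 (c = -139 + 10 = -129)
I(J) = 22/3 (I(J) = (⅓)*22 = 22/3)
D(S, E) = 1/(22/3 + E) (D(S, E) = 1/(E + 22/3) = 1/(22/3 + E))
h = -23100 (h = -231*(229 - 129) = -231*100 = -23100)
D(191, 668) - h = 3/(22 + 3*668) - 1*(-23100) = 3/(22 + 2004) + 23100 = 3/2026 + 23100 = 46800603/2026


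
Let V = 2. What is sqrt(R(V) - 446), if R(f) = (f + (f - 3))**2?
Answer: I*sqrt(445) ≈ 21.095*I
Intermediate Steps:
R(f) = (-3 + 2*f)**2 (R(f) = (f + (-3 + f))**2 = (-3 + 2*f)**2)
sqrt(R(V) - 446) = sqrt((-3 + 2*2)**2 - 446) = sqrt((-3 + 4)**2 - 446) = sqrt(1**2 - 446) = sqrt(1 - 446) = sqrt(-445) = I*sqrt(445)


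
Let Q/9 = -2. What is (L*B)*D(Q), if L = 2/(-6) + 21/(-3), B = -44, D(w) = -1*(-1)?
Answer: 968/3 ≈ 322.67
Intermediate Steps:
Q = -18 (Q = 9*(-2) = -18)
D(w) = 1
L = -22/3 (L = 2*(-1/6) + 21*(-1/3) = -1/3 - 7 = -22/3 ≈ -7.3333)
(L*B)*D(Q) = -22/3*(-44)*1 = (968/3)*1 = 968/3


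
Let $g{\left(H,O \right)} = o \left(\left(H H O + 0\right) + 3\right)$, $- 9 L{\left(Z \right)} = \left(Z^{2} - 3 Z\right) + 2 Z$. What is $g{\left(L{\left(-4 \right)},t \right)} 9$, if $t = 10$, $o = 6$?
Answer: $\frac{8486}{3} \approx 2828.7$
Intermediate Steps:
$L{\left(Z \right)} = - \frac{Z^{2}}{9} + \frac{Z}{9}$ ($L{\left(Z \right)} = - \frac{\left(Z^{2} - 3 Z\right) + 2 Z}{9} = - \frac{Z^{2} - Z}{9} = - \frac{Z^{2}}{9} + \frac{Z}{9}$)
$g{\left(H,O \right)} = 18 + 6 O H^{2}$ ($g{\left(H,O \right)} = 6 \left(\left(H H O + 0\right) + 3\right) = 6 \left(\left(H^{2} O + 0\right) + 3\right) = 6 \left(\left(O H^{2} + 0\right) + 3\right) = 6 \left(O H^{2} + 3\right) = 6 \left(3 + O H^{2}\right) = 18 + 6 O H^{2}$)
$g{\left(L{\left(-4 \right)},t \right)} 9 = \left(18 + 6 \cdot 10 \left(\frac{1}{9} \left(-4\right) \left(1 - -4\right)\right)^{2}\right) 9 = \left(18 + 6 \cdot 10 \left(\frac{1}{9} \left(-4\right) \left(1 + 4\right)\right)^{2}\right) 9 = \left(18 + 6 \cdot 10 \left(\frac{1}{9} \left(-4\right) 5\right)^{2}\right) 9 = \left(18 + 6 \cdot 10 \left(- \frac{20}{9}\right)^{2}\right) 9 = \left(18 + 6 \cdot 10 \cdot \frac{400}{81}\right) 9 = \left(18 + \frac{8000}{27}\right) 9 = \frac{8486}{27} \cdot 9 = \frac{8486}{3}$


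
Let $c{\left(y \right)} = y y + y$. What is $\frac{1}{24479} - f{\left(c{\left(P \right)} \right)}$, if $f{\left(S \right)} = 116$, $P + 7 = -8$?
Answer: $- \frac{2839563}{24479} \approx -116.0$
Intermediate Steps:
$P = -15$ ($P = -7 - 8 = -15$)
$c{\left(y \right)} = y + y^{2}$ ($c{\left(y \right)} = y^{2} + y = y + y^{2}$)
$\frac{1}{24479} - f{\left(c{\left(P \right)} \right)} = \frac{1}{24479} - 116 = - \frac{2839563}{24479}$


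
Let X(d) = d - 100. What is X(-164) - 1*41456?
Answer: -41720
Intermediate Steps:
X(d) = -100 + d
X(-164) - 1*41456 = (-100 - 164) - 1*41456 = -264 - 41456 = -41720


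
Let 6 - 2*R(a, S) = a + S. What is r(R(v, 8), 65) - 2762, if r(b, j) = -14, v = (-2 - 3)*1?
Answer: -2776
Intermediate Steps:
v = -5 (v = -5*1 = -5)
R(a, S) = 3 - S/2 - a/2 (R(a, S) = 3 - (a + S)/2 = 3 - (S + a)/2 = 3 + (-S/2 - a/2) = 3 - S/2 - a/2)
r(R(v, 8), 65) - 2762 = -14 - 2762 = -2776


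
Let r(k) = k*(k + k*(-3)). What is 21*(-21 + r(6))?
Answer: -1953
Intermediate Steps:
r(k) = -2*k² (r(k) = k*(k - 3*k) = k*(-2*k) = -2*k²)
21*(-21 + r(6)) = 21*(-21 - 2*6²) = 21*(-21 - 2*36) = 21*(-21 - 72) = 21*(-93) = -1953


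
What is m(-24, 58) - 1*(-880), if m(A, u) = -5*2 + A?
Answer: 846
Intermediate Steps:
m(A, u) = -10 + A
m(-24, 58) - 1*(-880) = (-10 - 24) - 1*(-880) = -34 + 880 = 846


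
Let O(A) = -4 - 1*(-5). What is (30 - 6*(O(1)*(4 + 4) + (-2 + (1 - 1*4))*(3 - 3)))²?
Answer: 324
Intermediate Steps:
O(A) = 1 (O(A) = -4 + 5 = 1)
(30 - 6*(O(1)*(4 + 4) + (-2 + (1 - 1*4))*(3 - 3)))² = (30 - 6*(1*(4 + 4) + (-2 + (1 - 1*4))*(3 - 3)))² = (30 - 6*(1*8 + (-2 + (1 - 4))*0))² = (30 - 6*(8 + (-2 - 3)*0))² = (30 - 6*(8 - 5*0))² = (30 - 6*(8 + 0))² = (30 - 6*8)² = (30 - 48)² = (-18)² = 324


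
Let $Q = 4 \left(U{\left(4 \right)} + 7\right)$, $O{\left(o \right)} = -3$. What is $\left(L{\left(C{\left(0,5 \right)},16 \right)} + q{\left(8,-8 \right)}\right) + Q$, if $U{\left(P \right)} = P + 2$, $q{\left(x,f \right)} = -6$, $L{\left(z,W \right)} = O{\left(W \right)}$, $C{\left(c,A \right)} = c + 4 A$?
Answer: $43$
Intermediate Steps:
$L{\left(z,W \right)} = -3$
$U{\left(P \right)} = 2 + P$
$Q = 52$ ($Q = 4 \left(\left(2 + 4\right) + 7\right) = 4 \left(6 + 7\right) = 4 \cdot 13 = 52$)
$\left(L{\left(C{\left(0,5 \right)},16 \right)} + q{\left(8,-8 \right)}\right) + Q = \left(-3 - 6\right) + 52 = -9 + 52 = 43$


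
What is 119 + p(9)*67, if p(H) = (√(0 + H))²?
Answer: 722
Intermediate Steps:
p(H) = H (p(H) = (√H)² = H)
119 + p(9)*67 = 119 + 9*67 = 119 + 603 = 722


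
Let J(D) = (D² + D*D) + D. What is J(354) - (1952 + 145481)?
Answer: 103553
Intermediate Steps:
J(D) = D + 2*D² (J(D) = (D² + D²) + D = 2*D² + D = D + 2*D²)
J(354) - (1952 + 145481) = 354*(1 + 2*354) - (1952 + 145481) = 354*(1 + 708) - 1*147433 = 354*709 - 147433 = 250986 - 147433 = 103553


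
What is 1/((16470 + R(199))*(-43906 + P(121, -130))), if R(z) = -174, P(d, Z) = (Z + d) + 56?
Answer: -1/714726264 ≈ -1.3991e-9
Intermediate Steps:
P(d, Z) = 56 + Z + d
1/((16470 + R(199))*(-43906 + P(121, -130))) = 1/((16470 - 174)*(-43906 + (56 - 130 + 121))) = 1/(16296*(-43906 + 47)) = 1/(16296*(-43859)) = 1/(-714726264) = -1/714726264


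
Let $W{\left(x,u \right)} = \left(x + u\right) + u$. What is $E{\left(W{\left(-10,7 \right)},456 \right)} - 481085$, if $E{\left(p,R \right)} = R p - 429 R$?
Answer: $-674885$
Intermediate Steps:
$W{\left(x,u \right)} = x + 2 u$ ($W{\left(x,u \right)} = \left(u + x\right) + u = x + 2 u$)
$E{\left(p,R \right)} = - 429 R + R p$
$E{\left(W{\left(-10,7 \right)},456 \right)} - 481085 = 456 \left(-429 + \left(-10 + 2 \cdot 7\right)\right) - 481085 = 456 \left(-429 + \left(-10 + 14\right)\right) - 481085 = 456 \left(-429 + 4\right) - 481085 = 456 \left(-425\right) - 481085 = -193800 - 481085 = -674885$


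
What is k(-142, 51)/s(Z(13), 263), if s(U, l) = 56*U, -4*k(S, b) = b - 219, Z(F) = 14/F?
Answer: 39/56 ≈ 0.69643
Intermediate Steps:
k(S, b) = 219/4 - b/4 (k(S, b) = -(b - 219)/4 = -(-219 + b)/4 = 219/4 - b/4)
k(-142, 51)/s(Z(13), 263) = (219/4 - 1/4*51)/((56*(14/13))) = (219/4 - 51/4)/((56*(14*(1/13)))) = 42/((56*(14/13))) = 42/(784/13) = 42*(13/784) = 39/56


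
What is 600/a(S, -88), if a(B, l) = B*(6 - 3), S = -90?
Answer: -20/9 ≈ -2.2222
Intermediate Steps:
a(B, l) = 3*B (a(B, l) = B*3 = 3*B)
600/a(S, -88) = 600/((3*(-90))) = 600/(-270) = 600*(-1/270) = -20/9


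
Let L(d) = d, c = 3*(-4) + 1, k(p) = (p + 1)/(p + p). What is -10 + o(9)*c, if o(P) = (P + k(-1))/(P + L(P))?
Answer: -31/2 ≈ -15.500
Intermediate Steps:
k(p) = (1 + p)/(2*p) (k(p) = (1 + p)/((2*p)) = (1 + p)*(1/(2*p)) = (1 + p)/(2*p))
c = -11 (c = -12 + 1 = -11)
o(P) = ½ (o(P) = (P + (½)*(1 - 1)/(-1))/(P + P) = (P + (½)*(-1)*0)/((2*P)) = (P + 0)*(1/(2*P)) = P*(1/(2*P)) = ½)
-10 + o(9)*c = -10 + (½)*(-11) = -10 - 11/2 = -31/2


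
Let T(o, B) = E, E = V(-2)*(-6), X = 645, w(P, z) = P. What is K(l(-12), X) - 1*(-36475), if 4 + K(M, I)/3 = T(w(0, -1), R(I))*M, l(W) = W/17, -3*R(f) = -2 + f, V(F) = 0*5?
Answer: 36463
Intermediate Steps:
V(F) = 0
R(f) = ⅔ - f/3 (R(f) = -(-2 + f)/3 = ⅔ - f/3)
E = 0 (E = 0*(-6) = 0)
l(W) = W/17 (l(W) = W*(1/17) = W/17)
T(o, B) = 0
K(M, I) = -12 (K(M, I) = -12 + 3*(0*M) = -12 + 3*0 = -12 + 0 = -12)
K(l(-12), X) - 1*(-36475) = -12 - 1*(-36475) = -12 + 36475 = 36463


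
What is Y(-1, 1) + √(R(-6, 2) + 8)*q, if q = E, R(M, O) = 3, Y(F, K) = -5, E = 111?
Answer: -5 + 111*√11 ≈ 363.15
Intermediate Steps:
q = 111
Y(-1, 1) + √(R(-6, 2) + 8)*q = -5 + √(3 + 8)*111 = -5 + √11*111 = -5 + 111*√11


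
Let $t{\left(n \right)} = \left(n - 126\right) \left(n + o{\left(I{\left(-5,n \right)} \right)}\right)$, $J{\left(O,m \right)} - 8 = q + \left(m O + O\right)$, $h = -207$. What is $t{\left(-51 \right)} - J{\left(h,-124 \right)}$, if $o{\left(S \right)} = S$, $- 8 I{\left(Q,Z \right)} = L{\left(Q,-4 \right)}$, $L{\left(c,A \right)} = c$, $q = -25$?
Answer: $- \frac{132221}{8} \approx -16528.0$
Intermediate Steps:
$I{\left(Q,Z \right)} = - \frac{Q}{8}$
$J{\left(O,m \right)} = -17 + O + O m$ ($J{\left(O,m \right)} = 8 - \left(25 - O - m O\right) = 8 - \left(25 - O - O m\right) = 8 + \left(-25 + O + O m\right) = -17 + O + O m$)
$t{\left(n \right)} = \left(-126 + n\right) \left(\frac{5}{8} + n\right)$ ($t{\left(n \right)} = \left(n - 126\right) \left(n - - \frac{5}{8}\right) = \left(-126 + n\right) \left(n + \frac{5}{8}\right) = \left(-126 + n\right) \left(\frac{5}{8} + n\right)$)
$t{\left(-51 \right)} - J{\left(h,-124 \right)} = \left(- \frac{315}{4} + \left(-51\right)^{2} - - \frac{51153}{8}\right) - \left(-17 - 207 - -25668\right) = \left(- \frac{315}{4} + 2601 + \frac{51153}{8}\right) - \left(-17 - 207 + 25668\right) = \frac{71331}{8} - 25444 = - \frac{132221}{8}$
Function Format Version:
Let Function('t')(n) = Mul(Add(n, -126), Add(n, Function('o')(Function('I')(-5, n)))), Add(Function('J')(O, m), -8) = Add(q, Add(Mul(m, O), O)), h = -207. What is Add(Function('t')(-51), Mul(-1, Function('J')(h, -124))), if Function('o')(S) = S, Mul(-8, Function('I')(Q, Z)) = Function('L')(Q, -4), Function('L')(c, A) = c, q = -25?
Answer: Rational(-132221, 8) ≈ -16528.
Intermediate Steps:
Function('I')(Q, Z) = Mul(Rational(-1, 8), Q)
Function('J')(O, m) = Add(-17, O, Mul(O, m)) (Function('J')(O, m) = Add(8, Add(-25, Add(Mul(m, O), O))) = Add(8, Add(-25, Add(Mul(O, m), O))) = Add(8, Add(-25, Add(O, Mul(O, m)))) = Add(8, Add(-25, O, Mul(O, m))) = Add(-17, O, Mul(O, m)))
Function('t')(n) = Mul(Add(-126, n), Add(Rational(5, 8), n)) (Function('t')(n) = Mul(Add(n, -126), Add(n, Mul(Rational(-1, 8), -5))) = Mul(Add(-126, n), Add(n, Rational(5, 8))) = Mul(Add(-126, n), Add(Rational(5, 8), n)))
Add(Function('t')(-51), Mul(-1, Function('J')(h, -124))) = Add(Add(Rational(-315, 4), Pow(-51, 2), Mul(Rational(-1003, 8), -51)), Mul(-1, Add(-17, -207, Mul(-207, -124)))) = Add(Add(Rational(-315, 4), 2601, Rational(51153, 8)), Mul(-1, Add(-17, -207, 25668))) = Add(Rational(71331, 8), Mul(-1, 25444)) = Add(Rational(71331, 8), -25444) = Rational(-132221, 8)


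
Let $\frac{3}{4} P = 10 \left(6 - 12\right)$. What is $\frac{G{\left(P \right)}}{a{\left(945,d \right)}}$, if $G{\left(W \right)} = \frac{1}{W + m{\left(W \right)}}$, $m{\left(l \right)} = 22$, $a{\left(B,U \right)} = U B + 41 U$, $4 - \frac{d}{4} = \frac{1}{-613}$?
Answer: $- \frac{613}{561128656} \approx -1.0924 \cdot 10^{-6}$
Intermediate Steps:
$P = -80$ ($P = \frac{4 \cdot 10 \left(6 - 12\right)}{3} = \frac{4 \cdot 10 \left(-6\right)}{3} = \frac{4}{3} \left(-60\right) = -80$)
$d = \frac{9812}{613}$ ($d = 16 - \frac{4}{-613} = 16 - - \frac{4}{613} = 16 + \frac{4}{613} = \frac{9812}{613} \approx 16.007$)
$a{\left(B,U \right)} = 41 U + B U$ ($a{\left(B,U \right)} = B U + 41 U = 41 U + B U$)
$G{\left(W \right)} = \frac{1}{22 + W}$ ($G{\left(W \right)} = \frac{1}{W + 22} = \frac{1}{22 + W}$)
$\frac{G{\left(P \right)}}{a{\left(945,d \right)}} = \frac{1}{\left(22 - 80\right) \frac{9812 \left(41 + 945\right)}{613}} = \frac{1}{\left(-58\right) \frac{9812}{613} \cdot 986} = - \frac{1}{58 \cdot \frac{9674632}{613}} = \left(- \frac{1}{58}\right) \frac{613}{9674632} = - \frac{613}{561128656}$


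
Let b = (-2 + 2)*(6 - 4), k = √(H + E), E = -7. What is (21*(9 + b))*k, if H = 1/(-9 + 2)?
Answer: 135*I*√14 ≈ 505.12*I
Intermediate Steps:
H = -⅐ (H = 1/(-7) = -⅐ ≈ -0.14286)
k = 5*I*√14/7 (k = √(-⅐ - 7) = √(-50/7) = 5*I*√14/7 ≈ 2.6726*I)
b = 0 (b = 0*2 = 0)
(21*(9 + b))*k = (21*(9 + 0))*(5*I*√14/7) = (21*9)*(5*I*√14/7) = 189*(5*I*√14/7) = 135*I*√14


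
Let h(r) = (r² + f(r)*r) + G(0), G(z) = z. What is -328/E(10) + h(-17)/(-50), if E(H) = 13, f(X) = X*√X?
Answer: -20157/650 - 289*I*√17/50 ≈ -31.011 - 23.832*I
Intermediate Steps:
f(X) = X^(3/2)
h(r) = r² + r^(5/2) (h(r) = (r² + r^(3/2)*r) + 0 = (r² + r^(5/2)) + 0 = r² + r^(5/2))
-328/E(10) + h(-17)/(-50) = -328/13 + ((-17)² + (-17)^(5/2))/(-50) = -328*1/13 + (289 + 289*I*√17)*(-1/50) = -328/13 + (-289/50 - 289*I*√17/50) = -20157/650 - 289*I*√17/50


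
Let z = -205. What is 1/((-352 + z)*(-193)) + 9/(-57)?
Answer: -322484/2042519 ≈ -0.15789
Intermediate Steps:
1/((-352 + z)*(-193)) + 9/(-57) = 1/(-352 - 205*(-193)) + 9/(-57) = -1/193/(-557) + 9*(-1/57) = -1/557*(-1/193) - 3/19 = 1/107501 - 3/19 = -322484/2042519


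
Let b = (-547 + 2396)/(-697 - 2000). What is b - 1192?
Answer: -3216673/2697 ≈ -1192.7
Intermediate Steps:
b = -1849/2697 (b = 1849/(-2697) = 1849*(-1/2697) = -1849/2697 ≈ -0.68558)
b - 1192 = -1849/2697 - 1192 = -3216673/2697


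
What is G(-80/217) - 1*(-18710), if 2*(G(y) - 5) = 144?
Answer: 18787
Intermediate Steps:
G(y) = 77 (G(y) = 5 + (½)*144 = 5 + 72 = 77)
G(-80/217) - 1*(-18710) = 77 - 1*(-18710) = 77 + 18710 = 18787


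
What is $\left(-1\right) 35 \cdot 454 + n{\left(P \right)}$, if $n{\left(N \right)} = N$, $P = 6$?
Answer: $-15884$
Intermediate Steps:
$\left(-1\right) 35 \cdot 454 + n{\left(P \right)} = \left(-1\right) 35 \cdot 454 + 6 = \left(-35\right) 454 + 6 = -15890 + 6 = -15884$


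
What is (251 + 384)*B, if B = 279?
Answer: 177165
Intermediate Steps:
(251 + 384)*B = (251 + 384)*279 = 635*279 = 177165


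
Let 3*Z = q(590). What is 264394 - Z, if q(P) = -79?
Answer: 793261/3 ≈ 2.6442e+5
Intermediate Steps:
Z = -79/3 (Z = (⅓)*(-79) = -79/3 ≈ -26.333)
264394 - Z = 264394 - 1*(-79/3) = 264394 + 79/3 = 793261/3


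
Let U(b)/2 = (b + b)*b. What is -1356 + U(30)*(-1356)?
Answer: -4882956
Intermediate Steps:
U(b) = 4*b**2 (U(b) = 2*((b + b)*b) = 2*((2*b)*b) = 2*(2*b**2) = 4*b**2)
-1356 + U(30)*(-1356) = -1356 + (4*30**2)*(-1356) = -1356 + (4*900)*(-1356) = -1356 + 3600*(-1356) = -1356 - 4881600 = -4882956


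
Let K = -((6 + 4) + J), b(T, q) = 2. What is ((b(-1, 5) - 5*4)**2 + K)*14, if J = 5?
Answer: 4326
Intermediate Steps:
K = -15 (K = -((6 + 4) + 5) = -(10 + 5) = -1*15 = -15)
((b(-1, 5) - 5*4)**2 + K)*14 = ((2 - 5*4)**2 - 15)*14 = ((2 - 20)**2 - 15)*14 = ((-18)**2 - 15)*14 = (324 - 15)*14 = 309*14 = 4326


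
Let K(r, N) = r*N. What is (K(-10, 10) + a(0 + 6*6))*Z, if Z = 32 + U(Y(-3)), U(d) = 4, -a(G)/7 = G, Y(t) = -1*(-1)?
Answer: -12672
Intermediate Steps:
Y(t) = 1
a(G) = -7*G
K(r, N) = N*r
Z = 36 (Z = 32 + 4 = 36)
(K(-10, 10) + a(0 + 6*6))*Z = (10*(-10) - 7*(0 + 6*6))*36 = (-100 - 7*(0 + 36))*36 = (-100 - 7*36)*36 = (-100 - 252)*36 = -352*36 = -12672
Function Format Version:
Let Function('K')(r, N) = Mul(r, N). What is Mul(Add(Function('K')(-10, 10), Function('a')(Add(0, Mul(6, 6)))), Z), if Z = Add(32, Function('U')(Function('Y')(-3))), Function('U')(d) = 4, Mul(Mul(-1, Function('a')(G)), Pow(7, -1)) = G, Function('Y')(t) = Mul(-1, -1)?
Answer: -12672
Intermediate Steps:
Function('Y')(t) = 1
Function('a')(G) = Mul(-7, G)
Function('K')(r, N) = Mul(N, r)
Z = 36 (Z = Add(32, 4) = 36)
Mul(Add(Function('K')(-10, 10), Function('a')(Add(0, Mul(6, 6)))), Z) = Mul(Add(Mul(10, -10), Mul(-7, Add(0, Mul(6, 6)))), 36) = Mul(Add(-100, Mul(-7, Add(0, 36))), 36) = Mul(Add(-100, Mul(-7, 36)), 36) = Mul(Add(-100, -252), 36) = Mul(-352, 36) = -12672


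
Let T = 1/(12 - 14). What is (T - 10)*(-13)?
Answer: 273/2 ≈ 136.50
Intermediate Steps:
T = -1/2 (T = 1/(-2) = -1/2 ≈ -0.50000)
(T - 10)*(-13) = (-1/2 - 10)*(-13) = -21/2*(-13) = 273/2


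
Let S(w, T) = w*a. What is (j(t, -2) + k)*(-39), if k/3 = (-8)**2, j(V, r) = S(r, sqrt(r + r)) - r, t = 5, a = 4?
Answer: -7254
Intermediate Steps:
S(w, T) = 4*w (S(w, T) = w*4 = 4*w)
j(V, r) = 3*r (j(V, r) = 4*r - r = 3*r)
k = 192 (k = 3*(-8)**2 = 3*64 = 192)
(j(t, -2) + k)*(-39) = (3*(-2) + 192)*(-39) = (-6 + 192)*(-39) = 186*(-39) = -7254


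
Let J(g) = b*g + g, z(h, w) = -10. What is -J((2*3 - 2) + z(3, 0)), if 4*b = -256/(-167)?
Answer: 1386/167 ≈ 8.2994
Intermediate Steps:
b = 64/167 (b = (-256/(-167))/4 = (-256*(-1/167))/4 = (¼)*(256/167) = 64/167 ≈ 0.38323)
J(g) = 231*g/167 (J(g) = 64*g/167 + g = 231*g/167)
-J((2*3 - 2) + z(3, 0)) = -231*((2*3 - 2) - 10)/167 = -231*((6 - 2) - 10)/167 = -231*(4 - 10)/167 = -231*(-6)/167 = -1*(-1386/167) = 1386/167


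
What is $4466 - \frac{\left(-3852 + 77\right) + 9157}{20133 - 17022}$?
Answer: $\frac{4629448}{1037} \approx 4464.3$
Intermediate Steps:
$4466 - \frac{\left(-3852 + 77\right) + 9157}{20133 - 17022} = 4466 - \frac{-3775 + 9157}{3111} = 4466 - 5382 \cdot \frac{1}{3111} = 4466 - \frac{1794}{1037} = \frac{4629448}{1037}$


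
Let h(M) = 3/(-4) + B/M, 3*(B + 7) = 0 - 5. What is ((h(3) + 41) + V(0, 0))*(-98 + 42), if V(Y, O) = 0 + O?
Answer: -18830/9 ≈ -2092.2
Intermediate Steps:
B = -26/3 (B = -7 + (0 - 5)/3 = -7 + (⅓)*(-5) = -7 - 5/3 = -26/3 ≈ -8.6667)
V(Y, O) = O
h(M) = -¾ - 26/(3*M) (h(M) = 3/(-4) - 26/(3*M) = 3*(-¼) - 26/(3*M) = -¾ - 26/(3*M))
((h(3) + 41) + V(0, 0))*(-98 + 42) = (((1/12)*(-104 - 9*3)/3 + 41) + 0)*(-98 + 42) = (((1/12)*(⅓)*(-104 - 27) + 41) + 0)*(-56) = (((1/12)*(⅓)*(-131) + 41) + 0)*(-56) = ((-131/36 + 41) + 0)*(-56) = (1345/36 + 0)*(-56) = (1345/36)*(-56) = -18830/9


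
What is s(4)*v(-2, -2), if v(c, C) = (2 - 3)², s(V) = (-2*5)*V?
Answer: -40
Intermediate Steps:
s(V) = -10*V
v(c, C) = 1 (v(c, C) = (-1)² = 1)
s(4)*v(-2, -2) = -10*4*1 = -40*1 = -40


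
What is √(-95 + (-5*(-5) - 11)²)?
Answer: √101 ≈ 10.050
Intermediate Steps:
√(-95 + (-5*(-5) - 11)²) = √(-95 + (25 - 11)²) = √(-95 + 14²) = √(-95 + 196) = √101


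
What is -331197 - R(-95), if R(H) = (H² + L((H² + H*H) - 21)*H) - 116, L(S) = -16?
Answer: -341626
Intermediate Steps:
R(H) = -116 + H² - 16*H (R(H) = (H² - 16*H) - 116 = -116 + H² - 16*H)
-331197 - R(-95) = -331197 - (-116 + (-95)² - 16*(-95)) = -331197 - (-116 + 9025 + 1520) = -331197 - 1*10429 = -331197 - 10429 = -341626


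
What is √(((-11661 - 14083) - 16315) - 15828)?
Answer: I*√57887 ≈ 240.6*I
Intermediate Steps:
√(((-11661 - 14083) - 16315) - 15828) = √((-25744 - 16315) - 15828) = √(-42059 - 15828) = √(-57887) = I*√57887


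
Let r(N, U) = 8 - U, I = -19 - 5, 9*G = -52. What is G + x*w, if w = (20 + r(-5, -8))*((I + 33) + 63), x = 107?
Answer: 2496044/9 ≈ 2.7734e+5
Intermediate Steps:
G = -52/9 (G = (1/9)*(-52) = -52/9 ≈ -5.7778)
I = -24
w = 2592 (w = (20 + (8 - 1*(-8)))*((-24 + 33) + 63) = (20 + (8 + 8))*(9 + 63) = (20 + 16)*72 = 36*72 = 2592)
G + x*w = -52/9 + 107*2592 = -52/9 + 277344 = 2496044/9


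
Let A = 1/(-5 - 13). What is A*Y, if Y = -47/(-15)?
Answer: -47/270 ≈ -0.17407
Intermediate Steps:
Y = 47/15 (Y = -47*(-1/15) = 47/15 ≈ 3.1333)
A = -1/18 (A = 1/(-18) = -1/18 ≈ -0.055556)
A*Y = -1/18*47/15 = -47/270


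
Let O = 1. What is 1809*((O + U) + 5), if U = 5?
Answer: 19899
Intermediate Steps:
1809*((O + U) + 5) = 1809*((1 + 5) + 5) = 1809*(6 + 5) = 1809*11 = 19899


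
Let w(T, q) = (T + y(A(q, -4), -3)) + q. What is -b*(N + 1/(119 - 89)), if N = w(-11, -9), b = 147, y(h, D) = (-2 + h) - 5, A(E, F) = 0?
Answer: 39641/10 ≈ 3964.1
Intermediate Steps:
y(h, D) = -7 + h
w(T, q) = -7 + T + q (w(T, q) = (T + (-7 + 0)) + q = (T - 7) + q = (-7 + T) + q = -7 + T + q)
N = -27 (N = -7 - 11 - 9 = -27)
-b*(N + 1/(119 - 89)) = -147*(-27 + 1/(119 - 89)) = -147*(-27 + 1/30) = -147*(-809)/30 = -1*(-39641/10) = 39641/10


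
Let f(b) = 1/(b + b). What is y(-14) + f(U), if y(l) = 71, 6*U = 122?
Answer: 8665/122 ≈ 71.025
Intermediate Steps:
U = 61/3 (U = (⅙)*122 = 61/3 ≈ 20.333)
f(b) = 1/(2*b)
y(-14) + f(U) = 71 + 1/(2*(61/3)) = 71 + (½)*(3/61) = 71 + 3/122 = 8665/122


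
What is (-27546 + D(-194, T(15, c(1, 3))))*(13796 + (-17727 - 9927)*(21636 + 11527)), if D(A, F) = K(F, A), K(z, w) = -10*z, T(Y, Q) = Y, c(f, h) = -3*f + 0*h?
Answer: 25399331522976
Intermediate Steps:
c(f, h) = -3*f (c(f, h) = -3*f + 0 = -3*f)
D(A, F) = -10*F
(-27546 + D(-194, T(15, c(1, 3))))*(13796 + (-17727 - 9927)*(21636 + 11527)) = (-27546 - 10*15)*(13796 + (-17727 - 9927)*(21636 + 11527)) = (-27546 - 150)*(13796 - 27654*33163) = -27696*(13796 - 917089602) = -27696*(-917075806) = 25399331522976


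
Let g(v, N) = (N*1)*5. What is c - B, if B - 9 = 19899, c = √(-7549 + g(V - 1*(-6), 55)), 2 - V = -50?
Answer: -19908 + I*√7274 ≈ -19908.0 + 85.288*I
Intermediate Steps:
V = 52 (V = 2 - 1*(-50) = 2 + 50 = 52)
g(v, N) = 5*N (g(v, N) = N*5 = 5*N)
c = I*√7274 (c = √(-7549 + 5*55) = √(-7549 + 275) = √(-7274) = I*√7274 ≈ 85.288*I)
B = 19908 (B = 9 + 19899 = 19908)
c - B = I*√7274 - 1*19908 = I*√7274 - 19908 = -19908 + I*√7274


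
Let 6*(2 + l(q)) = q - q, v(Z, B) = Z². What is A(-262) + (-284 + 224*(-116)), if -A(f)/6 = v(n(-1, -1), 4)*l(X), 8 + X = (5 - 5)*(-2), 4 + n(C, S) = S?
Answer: -25968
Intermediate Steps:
n(C, S) = -4 + S
X = -8 (X = -8 + (5 - 5)*(-2) = -8 + 0*(-2) = -8 + 0 = -8)
l(q) = -2 (l(q) = -2 + (q - q)/6 = -2 + (⅙)*0 = -2 + 0 = -2)
A(f) = 300 (A(f) = -6*(-4 - 1)²*(-2) = -6*(-5)²*(-2) = -150*(-2) = -6*(-50) = 300)
A(-262) + (-284 + 224*(-116)) = 300 + (-284 + 224*(-116)) = 300 + (-284 - 25984) = 300 - 26268 = -25968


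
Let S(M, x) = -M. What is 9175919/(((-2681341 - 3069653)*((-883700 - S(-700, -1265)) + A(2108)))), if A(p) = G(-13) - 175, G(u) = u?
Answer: 9175919/5087260280472 ≈ 1.8037e-6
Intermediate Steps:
A(p) = -188 (A(p) = -13 - 175 = -188)
9175919/(((-2681341 - 3069653)*((-883700 - S(-700, -1265)) + A(2108)))) = 9175919/(((-2681341 - 3069653)*((-883700 - (-1)*(-700)) - 188))) = 9175919/((-5750994*((-883700 - 1*700) - 188))) = 9175919/((-5750994*((-883700 - 700) - 188))) = 9175919/((-5750994*(-884400 - 188))) = 9175919/((-5750994*(-884588))) = 9175919/5087260280472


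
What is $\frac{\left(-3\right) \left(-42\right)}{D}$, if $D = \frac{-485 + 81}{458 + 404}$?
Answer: $- \frac{27153}{101} \approx -268.84$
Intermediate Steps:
$D = - \frac{202}{431}$ ($D = - \frac{404}{862} = \left(-404\right) \frac{1}{862} = - \frac{202}{431} \approx -0.46868$)
$\frac{\left(-3\right) \left(-42\right)}{D} = \frac{\left(-3\right) \left(-42\right)}{- \frac{202}{431}} = 126 \left(- \frac{431}{202}\right) = - \frac{27153}{101}$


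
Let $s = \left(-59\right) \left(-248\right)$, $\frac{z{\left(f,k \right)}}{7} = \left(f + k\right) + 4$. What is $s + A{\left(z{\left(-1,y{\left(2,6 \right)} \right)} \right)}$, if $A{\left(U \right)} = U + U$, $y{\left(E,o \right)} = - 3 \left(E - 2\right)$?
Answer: $14674$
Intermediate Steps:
$y{\left(E,o \right)} = 6 - 3 E$ ($y{\left(E,o \right)} = - 3 \left(-2 + E\right) = 6 - 3 E$)
$z{\left(f,k \right)} = 28 + 7 f + 7 k$ ($z{\left(f,k \right)} = 7 \left(\left(f + k\right) + 4\right) = 7 \left(4 + f + k\right) = 28 + 7 f + 7 k$)
$A{\left(U \right)} = 2 U$
$s = 14632$
$s + A{\left(z{\left(-1,y{\left(2,6 \right)} \right)} \right)} = 14632 + 2 \left(28 + 7 \left(-1\right) + 7 \left(6 - 6\right)\right) = 14632 + 2 \left(28 - 7 + 7 \left(6 - 6\right)\right) = 14632 + 2 \left(28 - 7 + 7 \cdot 0\right) = 14632 + 2 \left(28 - 7 + 0\right) = 14632 + 2 \cdot 21 = 14632 + 42 = 14674$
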